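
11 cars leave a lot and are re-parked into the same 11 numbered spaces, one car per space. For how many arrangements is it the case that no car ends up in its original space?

14684570

The number of derangements of 11 is !11 = Σ_{k=0}^{11} (-1)^k·11!/k!
= 11! - 11!/1! + 11!/2! - 11!/3! + 11!/4! - 11!/5! + 11!/6! - 11!/7! + 11!/8! - 11!/9! + 11!/10! - 11!/11!
= 39916800 - 39916800 + 19958400 - 6652800 + 1663200 - 332640 + 55440 - 7920 + 990 - 110 + 11 - 1
= 14684570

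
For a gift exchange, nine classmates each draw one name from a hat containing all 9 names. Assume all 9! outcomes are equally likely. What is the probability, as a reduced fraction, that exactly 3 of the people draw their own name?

Favorable outcomes: C(9,3)·!6 = 84·265 = 22260.
Total outcomes: 9! = 362880.
Probability = 22260/362880 = 53/864.

53/864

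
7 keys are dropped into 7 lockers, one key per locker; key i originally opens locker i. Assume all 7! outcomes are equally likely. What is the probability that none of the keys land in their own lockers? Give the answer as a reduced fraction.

103/280

Favorable outcomes: !7 = 1854.
Total outcomes: 7! = 5040.
Probability = 1854/5040 = 103/280.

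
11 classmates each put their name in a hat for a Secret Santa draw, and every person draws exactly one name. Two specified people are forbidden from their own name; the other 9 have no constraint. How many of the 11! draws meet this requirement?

33022080

Inclusion-exclusion on the 2 forbidden self-matches:
Σ_{j=0}^{2} (-1)^j C(2,j)(11-j)!
= C(2,0)·11! - C(2,1)·10! + C(2,2)·9!
= 39916800 - 7257600 + 362880
= 33022080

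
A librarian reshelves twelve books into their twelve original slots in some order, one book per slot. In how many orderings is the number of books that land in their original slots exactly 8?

4455

Choose which 8 of the 12 are fixed: C(12,8) = 495.
The remaining 4 must be deranged: !4 = 9.
Total: 495 × 9 = 4455.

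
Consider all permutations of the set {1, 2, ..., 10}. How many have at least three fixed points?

291394

Sum C(10,i)·!(10-i) for i = 3..10:
  i=3: C(10,3)·!7 = 120·1854 = 222480
  i=4: C(10,4)·!6 = 210·265 = 55650
  i=5: C(10,5)·!5 = 252·44 = 11088
  i=6: C(10,6)·!4 = 210·9 = 1890
  i=7: C(10,7)·!3 = 120·2 = 240
  i=8: C(10,8)·!2 = 45·1 = 45
  i=9: C(10,9)·!1 = 10·0 = 0
  i=10: C(10,10)·!0 = 1·1 = 1
Total = 291394.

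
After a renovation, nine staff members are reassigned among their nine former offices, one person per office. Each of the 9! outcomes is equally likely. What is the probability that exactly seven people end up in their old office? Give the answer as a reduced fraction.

Favorable outcomes: C(9,7)·!2 = 36·1 = 36.
Total outcomes: 9! = 362880.
Probability = 36/362880 = 1/10080.

1/10080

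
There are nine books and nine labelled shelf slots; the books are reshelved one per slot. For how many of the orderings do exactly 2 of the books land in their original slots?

66744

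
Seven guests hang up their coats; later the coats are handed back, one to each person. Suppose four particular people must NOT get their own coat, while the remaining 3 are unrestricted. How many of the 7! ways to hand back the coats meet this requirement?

Let A_j be the event that the j-th constrained one is fixed. By inclusion-exclusion over the 4 events:
Σ_{j=0}^{4} (-1)^j C(4,j)(7-j)!
= C(4,0)·7! - C(4,1)·6! + C(4,2)·5! - C(4,3)·4! + C(4,4)·3!
= 5040 - 2880 + 720 - 96 + 6
= 2790

2790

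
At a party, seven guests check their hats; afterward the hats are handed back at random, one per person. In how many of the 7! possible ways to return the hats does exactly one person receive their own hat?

1855

Choose which one of the 7 is fixed: C(7,1) = 7.
The remaining 6 must be deranged: !6 = 265.
Total: 7 × 265 = 1855.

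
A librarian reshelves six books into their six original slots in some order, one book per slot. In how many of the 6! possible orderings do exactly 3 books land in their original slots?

40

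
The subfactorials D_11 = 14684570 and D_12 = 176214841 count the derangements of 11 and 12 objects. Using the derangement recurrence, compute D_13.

D_13 = (13-1)·(D_12 + D_11) = 12·(176214841 + 14684570) = 12·190899411 = 2290792932.

2290792932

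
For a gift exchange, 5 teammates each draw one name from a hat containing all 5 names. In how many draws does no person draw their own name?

!5 = 5! · Σ_{k=0}^{5} (-1)^k/k!
= 5! - 5!/1! + 5!/2! - 5!/3! + 5!/4! - 5!/5!
= 120 - 120 + 60 - 20 + 5 - 1
= 44

44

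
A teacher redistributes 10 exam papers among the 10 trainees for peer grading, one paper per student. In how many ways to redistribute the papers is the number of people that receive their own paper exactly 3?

Choose which 3 of the 10 are fixed: C(10,3) = 120.
The remaining 7 must be deranged: !7 = 1854.
Total: 120 × 1854 = 222480.

222480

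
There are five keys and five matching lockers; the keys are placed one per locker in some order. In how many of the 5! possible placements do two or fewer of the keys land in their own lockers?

109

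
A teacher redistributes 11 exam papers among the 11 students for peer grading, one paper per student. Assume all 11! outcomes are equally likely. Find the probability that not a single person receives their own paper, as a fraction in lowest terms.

1468457/3991680

Favorable outcomes: !11 = 14684570.
Total outcomes: 11! = 39916800.
Probability = 14684570/39916800 = 1468457/3991680.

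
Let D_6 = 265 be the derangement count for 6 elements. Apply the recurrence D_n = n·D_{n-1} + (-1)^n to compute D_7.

D_7 = 7·265 - 1 = 1854.

1854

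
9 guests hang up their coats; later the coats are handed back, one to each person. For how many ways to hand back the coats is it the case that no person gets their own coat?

133496

!9 is the nearest integer to 9!/e.
9! = 362880, and 362880/e ≈ 133496.09, so !9 = 133496.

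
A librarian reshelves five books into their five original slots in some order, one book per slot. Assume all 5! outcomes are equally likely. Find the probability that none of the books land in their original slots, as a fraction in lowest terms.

11/30

Favorable outcomes: !5 = 44.
Total outcomes: 5! = 120.
Probability = 44/120 = 11/30.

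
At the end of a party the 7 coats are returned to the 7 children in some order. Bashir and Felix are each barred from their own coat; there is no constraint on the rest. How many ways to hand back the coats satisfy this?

3720

Inclusion-exclusion on the 2 forbidden self-matches:
Σ_{j=0}^{2} (-1)^j C(2,j)(7-j)!
= C(2,0)·7! - C(2,1)·6! + C(2,2)·5!
= 5040 - 1440 + 120
= 3720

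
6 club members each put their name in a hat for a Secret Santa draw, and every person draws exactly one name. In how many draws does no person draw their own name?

265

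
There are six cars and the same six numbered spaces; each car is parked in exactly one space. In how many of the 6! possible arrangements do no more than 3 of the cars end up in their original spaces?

704

Sum C(6,i)·!(6-i) for i = 0..3:
  i=0: C(6,0)·!6 = 1·265 = 265
  i=1: C(6,1)·!5 = 6·44 = 264
  i=2: C(6,2)·!4 = 15·9 = 135
  i=3: C(6,3)·!3 = 20·2 = 40
Total = 704.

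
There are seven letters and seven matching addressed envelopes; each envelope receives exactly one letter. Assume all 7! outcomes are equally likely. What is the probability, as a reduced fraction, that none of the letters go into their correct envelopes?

Favorable outcomes: !7 = 1854.
Total outcomes: 7! = 5040.
Probability = 1854/5040 = 103/280.

103/280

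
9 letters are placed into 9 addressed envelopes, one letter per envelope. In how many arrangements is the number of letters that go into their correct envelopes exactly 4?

Pick the 4 fixed positions: C(9,4) = 126 ways.
The remaining 5 must be deranged: !5 = 44.
Total: 126 × 44 = 5544.

5544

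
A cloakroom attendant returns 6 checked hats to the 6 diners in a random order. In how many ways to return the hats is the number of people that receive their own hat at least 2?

191

Sum C(6,i)·!(6-i) for i = 2..6:
  i=2: C(6,2)·!4 = 15·9 = 135
  i=3: C(6,3)·!3 = 20·2 = 40
  i=4: C(6,4)·!2 = 15·1 = 15
  i=5: C(6,5)·!1 = 6·0 = 0
  i=6: C(6,6)·!0 = 1·1 = 1
Total = 191.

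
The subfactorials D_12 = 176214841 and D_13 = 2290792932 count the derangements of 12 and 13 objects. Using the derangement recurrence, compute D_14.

D_14 = (14-1)·(D_13 + D_12) = 13·(2290792932 + 176214841) = 13·2467007773 = 32071101049.

32071101049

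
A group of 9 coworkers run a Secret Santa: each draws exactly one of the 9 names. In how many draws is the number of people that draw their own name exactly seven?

Pick the 7 fixed positions: C(9,7) = 36 ways.
The remaining 2 must be deranged: !2 = 1.
Total: 36 × 1 = 36.

36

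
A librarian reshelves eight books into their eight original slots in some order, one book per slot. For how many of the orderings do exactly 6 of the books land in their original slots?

Pick the 6 fixed positions: C(8,6) = 28 ways.
The remaining 2 must be deranged: !2 = 1.
Total: 28 × 1 = 28.

28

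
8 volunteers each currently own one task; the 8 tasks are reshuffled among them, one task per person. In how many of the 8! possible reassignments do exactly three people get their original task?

2464

Pick the 3 fixed positions: C(8,3) = 56 ways.
The remaining 5 must be deranged: !5 = 44.
Total: 56 × 44 = 2464.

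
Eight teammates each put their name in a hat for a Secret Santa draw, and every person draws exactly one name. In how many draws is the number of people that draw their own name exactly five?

Pick the 5 fixed positions: C(8,5) = 56 ways.
The remaining 3 must be deranged: !3 = 2.
Total: 56 × 2 = 112.

112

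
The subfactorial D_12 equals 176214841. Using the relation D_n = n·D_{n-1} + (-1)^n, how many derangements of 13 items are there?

2290792932

D_13 = 13·176214841 - 1 = 2290792932.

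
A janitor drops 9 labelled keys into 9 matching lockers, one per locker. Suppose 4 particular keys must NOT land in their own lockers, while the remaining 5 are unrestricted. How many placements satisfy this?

229080

Let A_j be the event that the j-th constrained one is fixed. By inclusion-exclusion over the 4 events:
Σ_{j=0}^{4} (-1)^j C(4,j)(9-j)!
= C(4,0)·9! - C(4,1)·8! + C(4,2)·7! - C(4,3)·6! + C(4,4)·5!
= 362880 - 161280 + 30240 - 2880 + 120
= 229080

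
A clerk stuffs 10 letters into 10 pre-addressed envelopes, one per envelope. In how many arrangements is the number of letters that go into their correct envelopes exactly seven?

Pick the 7 fixed positions: C(10,7) = 120 ways.
The remaining 3 must be deranged: !3 = 2.
Total: 120 × 2 = 240.

240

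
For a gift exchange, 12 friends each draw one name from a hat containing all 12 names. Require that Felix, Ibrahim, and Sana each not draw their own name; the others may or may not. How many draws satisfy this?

Inclusion-exclusion on the 3 forbidden self-matches:
Σ_{j=0}^{3} (-1)^j C(3,j)(12-j)!
= C(3,0)·12! - C(3,1)·11! + C(3,2)·10! - C(3,3)·9!
= 479001600 - 119750400 + 10886400 - 362880
= 369774720

369774720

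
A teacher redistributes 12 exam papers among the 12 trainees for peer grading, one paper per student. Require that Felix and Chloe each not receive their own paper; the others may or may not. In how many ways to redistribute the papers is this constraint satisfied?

Let A_j be the event that the j-th constrained one is fixed. By inclusion-exclusion over the 2 events:
Σ_{j=0}^{2} (-1)^j C(2,j)(12-j)!
= C(2,0)·12! - C(2,1)·11! + C(2,2)·10!
= 479001600 - 79833600 + 3628800
= 402796800

402796800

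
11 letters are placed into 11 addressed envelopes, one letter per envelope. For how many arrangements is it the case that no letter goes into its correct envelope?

14684570

Use !n = (n-1)(!(n-1) + !(n-2)).
!11 = 10·(1334961 + 133496) = 10·1468457 = 14684570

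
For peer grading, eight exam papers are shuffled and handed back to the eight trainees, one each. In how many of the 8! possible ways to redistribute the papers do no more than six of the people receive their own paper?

40319

Sum C(8,i)·!(8-i) for i = 0..6:
  i=0: C(8,0)·!8 = 1·14833 = 14833
  i=1: C(8,1)·!7 = 8·1854 = 14832
  i=2: C(8,2)·!6 = 28·265 = 7420
  i=3: C(8,3)·!5 = 56·44 = 2464
  i=4: C(8,4)·!4 = 70·9 = 630
  i=5: C(8,5)·!3 = 56·2 = 112
  i=6: C(8,6)·!2 = 28·1 = 28
Total = 40319.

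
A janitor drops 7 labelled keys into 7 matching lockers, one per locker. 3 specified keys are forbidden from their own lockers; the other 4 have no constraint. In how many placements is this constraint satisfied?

Let A_j be the event that the j-th constrained one is fixed. By inclusion-exclusion over the 3 events:
Σ_{j=0}^{3} (-1)^j C(3,j)(7-j)!
= C(3,0)·7! - C(3,1)·6! + C(3,2)·5! - C(3,3)·4!
= 5040 - 2160 + 360 - 24
= 3216

3216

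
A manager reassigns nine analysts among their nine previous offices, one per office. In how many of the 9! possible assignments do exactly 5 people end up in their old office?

1134

Pick the 5 fixed positions: C(9,5) = 126 ways.
The other 4 form a derangement: !4 = 9.
Total: 126 × 9 = 1134.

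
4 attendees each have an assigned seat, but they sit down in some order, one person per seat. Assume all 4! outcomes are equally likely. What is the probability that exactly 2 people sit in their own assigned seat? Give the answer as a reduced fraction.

1/4

Favorable outcomes: C(4,2)·!2 = 6·1 = 6.
Total outcomes: 4! = 24.
Probability = 6/24 = 1/4.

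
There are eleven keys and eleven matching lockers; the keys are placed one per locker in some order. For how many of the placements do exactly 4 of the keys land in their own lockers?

611820

Pick the 4 fixed positions: C(11,4) = 330 ways.
The other 7 form a derangement: !7 = 1854.
Total: 330 × 1854 = 611820.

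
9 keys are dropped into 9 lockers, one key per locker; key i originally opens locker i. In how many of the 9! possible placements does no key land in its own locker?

Recurrence: !9 = 9·!8 + (-1)^9.
!9 = 9·14833 - 1 = 133496

133496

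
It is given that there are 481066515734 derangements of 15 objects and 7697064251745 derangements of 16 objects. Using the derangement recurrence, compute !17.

!17 = (17-1)·(!16 + !15) = 16·(7697064251745 + 481066515734) = 16·8178130767479 = 130850092279664.

130850092279664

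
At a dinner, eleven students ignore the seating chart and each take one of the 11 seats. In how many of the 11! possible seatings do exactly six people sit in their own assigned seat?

20328

Pick the 6 fixed positions: C(11,6) = 462 ways.
The other 5 form a derangement: !5 = 44.
Total: 462 × 44 = 20328.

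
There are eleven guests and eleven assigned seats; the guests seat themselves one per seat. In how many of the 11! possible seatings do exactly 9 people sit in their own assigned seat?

55

Pick the 9 fixed positions: C(11,9) = 55 ways.
The other 2 form a derangement: !2 = 1.
Total: 55 × 1 = 55.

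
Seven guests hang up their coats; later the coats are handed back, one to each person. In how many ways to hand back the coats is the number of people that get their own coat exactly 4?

Choose which 4 of the 7 are fixed: C(7,4) = 35.
The other 3 form a derangement: !3 = 2.
Total: 35 × 2 = 70.

70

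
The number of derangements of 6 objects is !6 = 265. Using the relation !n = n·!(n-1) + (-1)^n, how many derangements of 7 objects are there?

1854

!7 = 7·265 - 1 = 1854.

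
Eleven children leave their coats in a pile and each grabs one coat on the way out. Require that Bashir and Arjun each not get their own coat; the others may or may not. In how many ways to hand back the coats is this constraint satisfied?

33022080

Let A_j be the event that the j-th constrained one is fixed. By inclusion-exclusion over the 2 events:
Σ_{j=0}^{2} (-1)^j C(2,j)(11-j)!
= C(2,0)·11! - C(2,1)·10! + C(2,2)·9!
= 39916800 - 7257600 + 362880
= 33022080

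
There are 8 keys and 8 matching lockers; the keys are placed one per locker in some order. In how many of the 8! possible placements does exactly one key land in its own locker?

14832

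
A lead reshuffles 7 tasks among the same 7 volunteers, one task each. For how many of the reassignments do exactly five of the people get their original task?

21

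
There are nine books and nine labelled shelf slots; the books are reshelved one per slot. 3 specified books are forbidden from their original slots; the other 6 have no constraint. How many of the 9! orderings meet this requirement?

256320

Let A_j be the event that the j-th constrained one is fixed. By inclusion-exclusion over the 3 events:
Σ_{j=0}^{3} (-1)^j C(3,j)(9-j)!
= C(3,0)·9! - C(3,1)·8! + C(3,2)·7! - C(3,3)·6!
= 362880 - 120960 + 15120 - 720
= 256320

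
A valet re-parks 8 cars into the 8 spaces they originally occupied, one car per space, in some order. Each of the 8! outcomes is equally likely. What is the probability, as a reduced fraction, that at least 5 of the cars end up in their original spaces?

47/13440

Favorable outcomes: Σ_{i≥5} C(8,i)·!(8-i) = 56·2 + 28·1 + 8·0 + 1·1 = 141.
Total outcomes: 8! = 40320.
Probability = 141/40320 = 47/13440.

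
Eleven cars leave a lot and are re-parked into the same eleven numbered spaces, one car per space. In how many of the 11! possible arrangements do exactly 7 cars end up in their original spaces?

2970

Choose which 7 of the 11 are fixed: C(11,7) = 330.
The remaining 4 must be deranged: !4 = 9.
Total: 330 × 9 = 2970.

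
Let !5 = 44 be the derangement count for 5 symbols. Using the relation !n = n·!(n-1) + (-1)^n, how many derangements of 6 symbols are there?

265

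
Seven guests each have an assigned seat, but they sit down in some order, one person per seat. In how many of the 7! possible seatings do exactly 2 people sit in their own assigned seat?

Pick the 2 fixed positions: C(7,2) = 21 ways.
The remaining 5 must be deranged: !5 = 44.
Total: 21 × 44 = 924.

924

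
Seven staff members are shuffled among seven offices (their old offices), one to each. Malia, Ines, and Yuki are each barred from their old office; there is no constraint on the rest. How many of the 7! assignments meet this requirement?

3216

Let A_j be the event that the j-th constrained one is fixed. By inclusion-exclusion over the 3 events:
Σ_{j=0}^{3} (-1)^j C(3,j)(7-j)!
= C(3,0)·7! - C(3,1)·6! + C(3,2)·5! - C(3,3)·4!
= 5040 - 2160 + 360 - 24
= 3216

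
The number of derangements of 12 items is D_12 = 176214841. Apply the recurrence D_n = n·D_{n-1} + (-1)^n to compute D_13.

D_13 = 13·176214841 - 1 = 2290792932.

2290792932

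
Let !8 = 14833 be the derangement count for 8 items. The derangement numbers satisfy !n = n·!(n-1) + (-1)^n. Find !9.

133496

!9 = 9·14833 - 1 = 133496.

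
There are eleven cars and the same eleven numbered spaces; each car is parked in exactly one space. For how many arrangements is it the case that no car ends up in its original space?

14684570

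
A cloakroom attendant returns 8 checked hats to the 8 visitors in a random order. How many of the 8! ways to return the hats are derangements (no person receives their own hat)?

14833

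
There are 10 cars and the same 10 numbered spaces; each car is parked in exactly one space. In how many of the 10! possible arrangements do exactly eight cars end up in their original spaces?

45

Pick the 8 fixed positions: C(10,8) = 45 ways.
The remaining 2 must be deranged: !2 = 1.
Total: 45 × 1 = 45.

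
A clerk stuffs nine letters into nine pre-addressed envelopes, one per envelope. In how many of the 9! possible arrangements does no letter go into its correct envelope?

133496

The subfactorial !9 = [9!/e] (nearest integer).
9! = 362880, and 362880/e ≈ 133496.09, so !9 = 133496.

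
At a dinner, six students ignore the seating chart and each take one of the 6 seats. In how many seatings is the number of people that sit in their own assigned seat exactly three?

Choose which 3 of the 6 are fixed: C(6,3) = 20.
The remaining 3 must be deranged: !3 = 2.
Total: 20 × 2 = 40.

40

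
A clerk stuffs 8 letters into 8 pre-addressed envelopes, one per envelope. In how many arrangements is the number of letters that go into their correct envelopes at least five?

141

Sum C(8,i)·!(8-i) for i = 5..8:
  i=5: C(8,5)·!3 = 56·2 = 112
  i=6: C(8,6)·!2 = 28·1 = 28
  i=7: C(8,7)·!1 = 8·0 = 0
  i=8: C(8,8)·!0 = 1·1 = 1
Total = 141.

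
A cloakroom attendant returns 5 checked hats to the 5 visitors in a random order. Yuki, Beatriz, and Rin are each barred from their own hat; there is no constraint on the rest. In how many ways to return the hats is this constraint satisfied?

Let A_j be the event that the j-th constrained one is fixed. By inclusion-exclusion over the 3 events:
Σ_{j=0}^{3} (-1)^j C(3,j)(5-j)!
= C(3,0)·5! - C(3,1)·4! + C(3,2)·3! - C(3,3)·2!
= 120 - 72 + 18 - 2
= 64

64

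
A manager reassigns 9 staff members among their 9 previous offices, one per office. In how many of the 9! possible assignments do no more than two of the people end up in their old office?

# with exactly i fixed is C(9,i)·!(9-i); sum over i=0..2:
  i=0: C(9,0)·!9 = 1·133496 = 133496
  i=1: C(9,1)·!8 = 9·14833 = 133497
  i=2: C(9,2)·!7 = 36·1854 = 66744
Total = 333737.

333737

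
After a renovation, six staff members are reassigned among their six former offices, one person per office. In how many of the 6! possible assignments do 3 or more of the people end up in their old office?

Sum C(6,i)·!(6-i) for i = 3..6:
  i=3: C(6,3)·!3 = 20·2 = 40
  i=4: C(6,4)·!2 = 15·1 = 15
  i=5: C(6,5)·!1 = 6·0 = 0
  i=6: C(6,6)·!0 = 1·1 = 1
Total = 56.

56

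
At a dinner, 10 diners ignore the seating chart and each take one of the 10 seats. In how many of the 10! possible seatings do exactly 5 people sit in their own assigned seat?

11088

Pick the 5 fixed positions: C(10,5) = 252 ways.
The other 5 form a derangement: !5 = 44.
Total: 252 × 44 = 11088.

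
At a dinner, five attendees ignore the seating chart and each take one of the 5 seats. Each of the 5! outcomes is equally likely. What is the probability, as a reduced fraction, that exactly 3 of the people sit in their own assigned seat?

1/12

Favorable outcomes: C(5,3)·!2 = 10·1 = 10.
Total outcomes: 5! = 120.
Probability = 10/120 = 1/12.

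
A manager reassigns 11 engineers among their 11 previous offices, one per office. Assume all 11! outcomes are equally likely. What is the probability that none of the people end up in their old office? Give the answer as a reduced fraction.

Favorable outcomes: !11 = 14684570.
Total outcomes: 11! = 39916800.
Probability = 14684570/39916800 = 1468457/3991680.

1468457/3991680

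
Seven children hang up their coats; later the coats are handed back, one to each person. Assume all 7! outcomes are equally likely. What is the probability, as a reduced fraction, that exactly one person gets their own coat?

53/144

Favorable outcomes: C(7,1)·!6 = 7·265 = 1855.
Total outcomes: 7! = 5040.
Probability = 1855/5040 = 53/144.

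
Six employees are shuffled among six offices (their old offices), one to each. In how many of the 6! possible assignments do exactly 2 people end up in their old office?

135

Pick the 2 fixed positions: C(6,2) = 15 ways.
The remaining 4 must be deranged: !4 = 9.
Total: 15 × 9 = 135.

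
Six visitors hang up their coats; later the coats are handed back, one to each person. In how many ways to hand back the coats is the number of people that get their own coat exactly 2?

135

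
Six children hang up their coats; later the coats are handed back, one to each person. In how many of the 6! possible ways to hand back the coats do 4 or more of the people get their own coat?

16

# with exactly i fixed is C(6,i)·!(6-i); sum over i=4..6:
  i=4: C(6,4)·!2 = 15·1 = 15
  i=5: C(6,5)·!1 = 6·0 = 0
  i=6: C(6,6)·!0 = 1·1 = 1
Total = 16.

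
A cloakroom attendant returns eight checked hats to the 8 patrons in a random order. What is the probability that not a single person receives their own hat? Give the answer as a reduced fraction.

2119/5760

Favorable outcomes: !8 = 14833.
Total outcomes: 8! = 40320.
Probability = 14833/40320 = 2119/5760.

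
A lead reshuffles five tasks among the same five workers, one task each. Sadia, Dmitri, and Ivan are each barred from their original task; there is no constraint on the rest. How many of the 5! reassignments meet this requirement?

64

Let A_j be the event that the j-th constrained one is fixed. By inclusion-exclusion over the 3 events:
Σ_{j=0}^{3} (-1)^j C(3,j)(5-j)!
= C(3,0)·5! - C(3,1)·4! + C(3,2)·3! - C(3,3)·2!
= 120 - 72 + 18 - 2
= 64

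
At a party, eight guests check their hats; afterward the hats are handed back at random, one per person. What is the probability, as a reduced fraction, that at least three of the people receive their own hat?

647/8064

Favorable outcomes: Σ_{i≥3} C(8,i)·!(8-i) = 56·44 + 70·9 + 56·2 + 28·1 + 8·0 + 1·1 = 3235.
Total outcomes: 8! = 40320.
Probability = 3235/40320 = 647/8064.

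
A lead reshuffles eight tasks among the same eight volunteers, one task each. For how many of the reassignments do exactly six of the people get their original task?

28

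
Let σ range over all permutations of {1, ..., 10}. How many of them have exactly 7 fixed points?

Pick the 7 fixed positions: C(10,7) = 120 ways.
The other 3 form a derangement: !3 = 2.
Total: 120 × 2 = 240.

240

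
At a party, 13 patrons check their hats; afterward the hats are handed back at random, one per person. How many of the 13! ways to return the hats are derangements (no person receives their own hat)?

Recurrence: !13 = 13·!12 + (-1)^13.
!13 = 13·176214841 - 1 = 2290792932

2290792932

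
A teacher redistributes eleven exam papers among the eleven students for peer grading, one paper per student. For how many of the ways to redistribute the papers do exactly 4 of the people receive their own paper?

Pick the 4 fixed positions: C(11,4) = 330 ways.
The remaining 7 must be deranged: !7 = 1854.
Total: 330 × 1854 = 611820.

611820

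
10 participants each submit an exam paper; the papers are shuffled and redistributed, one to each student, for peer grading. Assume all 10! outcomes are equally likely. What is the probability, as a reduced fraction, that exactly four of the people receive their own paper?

53/3456

Favorable outcomes: C(10,4)·!6 = 210·265 = 55650.
Total outcomes: 10! = 3628800.
Probability = 55650/3628800 = 53/3456.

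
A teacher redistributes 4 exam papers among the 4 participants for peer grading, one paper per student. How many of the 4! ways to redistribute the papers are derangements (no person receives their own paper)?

!4 = 4! · Σ_{k=0}^{4} (-1)^k/k!
= 4! - 4!/1! + 4!/2! - 4!/3! + 4!/4!
= 24 - 24 + 12 - 4 + 1
= 9

9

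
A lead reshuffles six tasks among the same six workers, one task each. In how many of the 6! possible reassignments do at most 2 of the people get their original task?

Sum C(6,i)·!(6-i) for i = 0..2:
  i=0: C(6,0)·!6 = 1·265 = 265
  i=1: C(6,1)·!5 = 6·44 = 264
  i=2: C(6,2)·!4 = 15·9 = 135
Total = 664.

664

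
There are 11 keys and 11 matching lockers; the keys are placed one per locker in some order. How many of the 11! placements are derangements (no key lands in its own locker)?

14684570

Recurrence: !11 = 10·(!10 + !9).
!11 = 10·(1334961 + 133496) = 10·1468457 = 14684570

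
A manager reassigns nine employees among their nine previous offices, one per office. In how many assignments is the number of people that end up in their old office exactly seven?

36

Pick the 7 fixed positions: C(9,7) = 36 ways.
The other 2 form a derangement: !2 = 1.
Total: 36 × 1 = 36.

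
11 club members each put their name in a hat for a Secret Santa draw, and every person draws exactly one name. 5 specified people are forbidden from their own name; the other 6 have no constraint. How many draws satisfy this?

25022880

Inclusion-exclusion on the 5 forbidden self-matches:
Σ_{j=0}^{5} (-1)^j C(5,j)(11-j)!
= C(5,0)·11! - C(5,1)·10! + C(5,2)·9! - C(5,3)·8! + C(5,4)·7! - C(5,5)·6!
= 39916800 - 18144000 + 3628800 - 403200 + 25200 - 720
= 25022880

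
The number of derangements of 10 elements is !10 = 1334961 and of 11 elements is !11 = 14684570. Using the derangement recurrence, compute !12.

!12 = (12-1)·(!11 + !10) = 11·(14684570 + 1334961) = 11·16019531 = 176214841.

176214841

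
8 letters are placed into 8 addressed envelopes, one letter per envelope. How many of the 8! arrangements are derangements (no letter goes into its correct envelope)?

Recurrence: !8 = 7·(!7 + !6).
!8 = 7·(1854 + 265) = 7·2119 = 14833

14833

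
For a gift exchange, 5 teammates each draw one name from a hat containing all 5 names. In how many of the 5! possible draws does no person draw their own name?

44

Use !n = n·!(n-1) + (-1)^n.
!5 = 5·9 - 1 = 44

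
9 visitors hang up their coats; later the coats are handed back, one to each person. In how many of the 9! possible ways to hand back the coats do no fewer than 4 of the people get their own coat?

6883

# with exactly i fixed is C(9,i)·!(9-i); sum over i=4..9:
  i=4: C(9,4)·!5 = 126·44 = 5544
  i=5: C(9,5)·!4 = 126·9 = 1134
  i=6: C(9,6)·!3 = 84·2 = 168
  i=7: C(9,7)·!2 = 36·1 = 36
  i=8: C(9,8)·!1 = 9·0 = 0
  i=9: C(9,9)·!0 = 1·1 = 1
Total = 6883.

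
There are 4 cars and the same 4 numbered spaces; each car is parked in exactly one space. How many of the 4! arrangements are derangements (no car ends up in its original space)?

Use !n = n·!(n-1) + (-1)^n.
!4 = 4·2 + 1 = 9

9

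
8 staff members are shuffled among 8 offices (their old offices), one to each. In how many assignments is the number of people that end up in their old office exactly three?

Pick the 3 fixed positions: C(8,3) = 56 ways.
The remaining 5 must be deranged: !5 = 44.
Total: 56 × 44 = 2464.

2464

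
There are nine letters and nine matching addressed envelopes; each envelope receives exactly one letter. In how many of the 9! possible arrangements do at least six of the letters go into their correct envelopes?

205

Sum C(9,i)·!(9-i) for i = 6..9:
  i=6: C(9,6)·!3 = 84·2 = 168
  i=7: C(9,7)·!2 = 36·1 = 36
  i=8: C(9,8)·!1 = 9·0 = 0
  i=9: C(9,9)·!0 = 1·1 = 1
Total = 205.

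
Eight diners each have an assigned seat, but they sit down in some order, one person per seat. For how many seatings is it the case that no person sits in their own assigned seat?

14833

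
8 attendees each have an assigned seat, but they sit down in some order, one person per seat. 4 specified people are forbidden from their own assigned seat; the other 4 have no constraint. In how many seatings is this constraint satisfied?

Inclusion-exclusion on the 4 forbidden self-matches:
Σ_{j=0}^{4} (-1)^j C(4,j)(8-j)!
= C(4,0)·8! - C(4,1)·7! + C(4,2)·6! - C(4,3)·5! + C(4,4)·4!
= 40320 - 20160 + 4320 - 480 + 24
= 24024

24024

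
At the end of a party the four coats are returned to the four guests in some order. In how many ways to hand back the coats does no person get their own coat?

9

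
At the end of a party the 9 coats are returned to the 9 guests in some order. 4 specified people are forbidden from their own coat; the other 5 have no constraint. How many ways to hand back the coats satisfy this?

229080

Inclusion-exclusion on the 4 forbidden self-matches:
Σ_{j=0}^{4} (-1)^j C(4,j)(9-j)!
= C(4,0)·9! - C(4,1)·8! + C(4,2)·7! - C(4,3)·6! + C(4,4)·5!
= 362880 - 161280 + 30240 - 2880 + 120
= 229080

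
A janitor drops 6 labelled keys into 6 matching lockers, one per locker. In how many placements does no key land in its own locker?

265

The number of derangements of 6 is !6 = Σ_{k=0}^{6} (-1)^k·6!/k!
= 6! - 6!/1! + 6!/2! - 6!/3! + 6!/4! - 6!/5! + 6!/6!
= 720 - 720 + 360 - 120 + 30 - 6 + 1
= 265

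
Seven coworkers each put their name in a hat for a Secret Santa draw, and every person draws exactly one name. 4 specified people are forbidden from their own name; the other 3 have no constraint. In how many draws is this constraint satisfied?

Inclusion-exclusion on the 4 forbidden self-matches:
Σ_{j=0}^{4} (-1)^j C(4,j)(7-j)!
= C(4,0)·7! - C(4,1)·6! + C(4,2)·5! - C(4,3)·4! + C(4,4)·3!
= 5040 - 2880 + 720 - 96 + 6
= 2790

2790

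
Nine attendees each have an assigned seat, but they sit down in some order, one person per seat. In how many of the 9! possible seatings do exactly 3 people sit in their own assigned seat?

22260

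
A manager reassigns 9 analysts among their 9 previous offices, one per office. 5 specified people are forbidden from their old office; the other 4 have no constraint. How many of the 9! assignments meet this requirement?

205056

Let A_j be the event that the j-th constrained one is fixed. By inclusion-exclusion over the 5 events:
Σ_{j=0}^{5} (-1)^j C(5,j)(9-j)!
= C(5,0)·9! - C(5,1)·8! + C(5,2)·7! - C(5,3)·6! + C(5,4)·5! - C(5,5)·4!
= 362880 - 201600 + 50400 - 7200 + 600 - 24
= 205056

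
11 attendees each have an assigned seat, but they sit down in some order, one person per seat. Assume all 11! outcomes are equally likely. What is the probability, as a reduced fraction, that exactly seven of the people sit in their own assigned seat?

Favorable outcomes: C(11,7)·!4 = 330·9 = 2970.
Total outcomes: 11! = 39916800.
Probability = 2970/39916800 = 1/13440.

1/13440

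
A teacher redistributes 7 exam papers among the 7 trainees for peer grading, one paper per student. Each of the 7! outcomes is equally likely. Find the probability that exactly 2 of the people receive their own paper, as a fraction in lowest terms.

11/60

Favorable outcomes: C(7,2)·!5 = 21·44 = 924.
Total outcomes: 7! = 5040.
Probability = 924/5040 = 11/60.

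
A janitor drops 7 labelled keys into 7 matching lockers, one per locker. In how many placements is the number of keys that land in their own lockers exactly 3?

315

Choose which 3 of the 7 are fixed: C(7,3) = 35.
The remaining 4 must be deranged: !4 = 9.
Total: 35 × 9 = 315.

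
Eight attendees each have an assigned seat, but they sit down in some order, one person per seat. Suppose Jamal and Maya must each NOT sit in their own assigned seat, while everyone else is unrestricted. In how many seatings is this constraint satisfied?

30960

Inclusion-exclusion on the 2 forbidden self-matches:
Σ_{j=0}^{2} (-1)^j C(2,j)(8-j)!
= C(2,0)·8! - C(2,1)·7! + C(2,2)·6!
= 40320 - 10080 + 720
= 30960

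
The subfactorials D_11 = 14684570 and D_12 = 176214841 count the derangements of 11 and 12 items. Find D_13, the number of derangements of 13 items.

2290792932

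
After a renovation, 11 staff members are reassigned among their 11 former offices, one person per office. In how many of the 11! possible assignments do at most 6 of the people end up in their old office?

39913444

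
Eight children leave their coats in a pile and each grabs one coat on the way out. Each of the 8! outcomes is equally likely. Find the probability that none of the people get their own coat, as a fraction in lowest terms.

Favorable outcomes: !8 = 14833.
Total outcomes: 8! = 40320.
Probability = 14833/40320 = 2119/5760.

2119/5760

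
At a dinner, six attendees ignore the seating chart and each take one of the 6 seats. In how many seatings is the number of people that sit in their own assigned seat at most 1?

Sum C(6,i)·!(6-i) for i = 0..1:
  i=0: C(6,0)·!6 = 1·265 = 265
  i=1: C(6,1)·!5 = 6·44 = 264
Total = 529.

529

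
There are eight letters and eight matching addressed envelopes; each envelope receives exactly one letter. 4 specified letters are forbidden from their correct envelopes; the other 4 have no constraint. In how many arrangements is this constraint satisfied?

24024

Inclusion-exclusion on the 4 forbidden self-matches:
Σ_{j=0}^{4} (-1)^j C(4,j)(8-j)!
= C(4,0)·8! - C(4,1)·7! + C(4,2)·6! - C(4,3)·5! + C(4,4)·4!
= 40320 - 20160 + 4320 - 480 + 24
= 24024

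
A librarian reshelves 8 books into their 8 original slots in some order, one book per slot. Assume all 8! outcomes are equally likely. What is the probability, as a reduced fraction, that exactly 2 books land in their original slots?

Favorable outcomes: C(8,2)·!6 = 28·265 = 7420.
Total outcomes: 8! = 40320.
Probability = 7420/40320 = 53/288.

53/288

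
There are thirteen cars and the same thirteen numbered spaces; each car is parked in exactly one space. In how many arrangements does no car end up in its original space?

Recurrence: !13 = 13·!12 + (-1)^13.
!13 = 13·176214841 - 1 = 2290792932

2290792932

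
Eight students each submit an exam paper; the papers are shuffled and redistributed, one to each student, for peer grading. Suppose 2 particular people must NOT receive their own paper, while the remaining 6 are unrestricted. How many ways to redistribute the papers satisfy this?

Inclusion-exclusion on the 2 forbidden self-matches:
Σ_{j=0}^{2} (-1)^j C(2,j)(8-j)!
= C(2,0)·8! - C(2,1)·7! + C(2,2)·6!
= 40320 - 10080 + 720
= 30960

30960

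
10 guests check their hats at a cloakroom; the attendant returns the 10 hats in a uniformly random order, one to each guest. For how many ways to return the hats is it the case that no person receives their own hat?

!10 = 10! · Σ_{k=0}^{10} (-1)^k/k!
= 10! - 10!/1! + 10!/2! - 10!/3! + 10!/4! - 10!/5! + 10!/6! - 10!/7! + 10!/8! - 10!/9! + 10!/10!
= 3628800 - 3628800 + 1814400 - 604800 + 151200 - 30240 + 5040 - 720 + 90 - 10 + 1
= 1334961

1334961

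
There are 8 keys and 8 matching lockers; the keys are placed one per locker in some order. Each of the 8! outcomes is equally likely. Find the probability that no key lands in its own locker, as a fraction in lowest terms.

2119/5760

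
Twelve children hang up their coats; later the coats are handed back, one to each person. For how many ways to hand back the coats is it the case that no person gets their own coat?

!12 = 12! · Σ_{k=0}^{12} (-1)^k/k!
= 12! - 12!/1! + 12!/2! - 12!/3! + 12!/4! - 12!/5! + 12!/6! - 12!/7! + 12!/8! - 12!/9! + 12!/10! - 12!/11! + 12!/12!
= 479001600 - 479001600 + 239500800 - 79833600 + 19958400 - 3991680 + 665280 - 95040 + 11880 - 1320 + 132 - 12 + 1
= 176214841

176214841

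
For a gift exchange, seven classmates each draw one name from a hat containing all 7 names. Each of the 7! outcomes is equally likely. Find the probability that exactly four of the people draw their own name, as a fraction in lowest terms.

1/72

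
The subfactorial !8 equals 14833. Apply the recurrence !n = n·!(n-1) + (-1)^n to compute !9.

133496

!9 = 9·14833 - 1 = 133496.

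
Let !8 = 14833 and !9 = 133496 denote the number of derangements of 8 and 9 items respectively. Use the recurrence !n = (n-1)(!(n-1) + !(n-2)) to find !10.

!10 = (10-1)·(!9 + !8) = 9·(133496 + 14833) = 9·148329 = 1334961.

1334961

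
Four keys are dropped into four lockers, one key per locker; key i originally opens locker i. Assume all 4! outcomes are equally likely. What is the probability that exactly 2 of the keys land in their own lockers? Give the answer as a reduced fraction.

Favorable outcomes: C(4,2)·!2 = 6·1 = 6.
Total outcomes: 4! = 24.
Probability = 6/24 = 1/4.

1/4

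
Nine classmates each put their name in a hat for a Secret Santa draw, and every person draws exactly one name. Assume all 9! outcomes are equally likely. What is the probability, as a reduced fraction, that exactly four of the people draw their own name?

11/720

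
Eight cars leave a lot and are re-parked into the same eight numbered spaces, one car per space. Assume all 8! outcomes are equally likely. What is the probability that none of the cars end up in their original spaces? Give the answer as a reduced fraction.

Favorable outcomes: !8 = 14833.
Total outcomes: 8! = 40320.
Probability = 14833/40320 = 2119/5760.

2119/5760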